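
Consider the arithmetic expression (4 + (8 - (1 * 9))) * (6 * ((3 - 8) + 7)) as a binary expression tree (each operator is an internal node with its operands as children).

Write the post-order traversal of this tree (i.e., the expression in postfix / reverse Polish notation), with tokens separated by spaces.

4 8 1 9 * - + 6 3 8 - 7 + * *

Post-order on an expression tree gives postfix notation: for each operator, emit left operand, right operand, then the operator.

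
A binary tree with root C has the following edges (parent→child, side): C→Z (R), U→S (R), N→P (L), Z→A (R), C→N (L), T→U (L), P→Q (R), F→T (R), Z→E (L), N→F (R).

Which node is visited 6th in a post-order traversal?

Post-order visits the left subtree, then the right subtree, then the node.
At C: go left to N.
  At N: go left to P.
    At P: no left child.
    At P: go right to Q.
      Q is a leaf — visit Q.
    Visit P.
  At N: go right to F.
    At F: no left child.
    At F: go right to T.
      At T: go left to U.
        At U: no left child.
        At U: go right to S.
          S is a leaf — visit S.
        Visit U.
      At T: no right child.
      Visit T.
    Visit F.
  Visit N.
At C: go right to Z.
  At Z: go left to E.
    E is a leaf — visit E.
  At Z: go right to A.
    A is a leaf — visit A.
  Visit Z.
Visit C.
Full post-order sequence: Q, P, S, U, T, F, N, E, A, Z, C.

F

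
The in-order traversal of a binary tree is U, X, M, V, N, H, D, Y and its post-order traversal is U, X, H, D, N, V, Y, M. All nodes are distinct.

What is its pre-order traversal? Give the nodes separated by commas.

M, X, U, Y, V, N, D, H

The last element of post-order is the root; it splits in-order into left and right subtrees.
Root M: left subtree has 2 nodes {U, X}, right has 5 {V, N, H, D, Y}.
  Root X: left subtree has 1 node {U}, right has 0 { }.
  Root Y: left subtree has 4 nodes {V, N, H, D}, right has 0 { }.
    Root V: left subtree has 0 nodes { }, right has 3 {N, H, D}.
      Root N: left subtree has 0 nodes { }, right has 2 {H, D}.
        Root D: left subtree has 1 node {H}, right has 0 { }.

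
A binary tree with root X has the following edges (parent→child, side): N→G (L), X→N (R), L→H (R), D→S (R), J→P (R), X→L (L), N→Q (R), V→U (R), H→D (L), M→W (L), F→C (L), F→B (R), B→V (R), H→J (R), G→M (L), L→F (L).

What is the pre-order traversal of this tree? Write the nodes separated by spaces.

X L F C B V U H D S J P N G M W Q

Pre-order visits the node, then its left subtree, then its right subtree.
Visit X.
At X: go left to L.
  Visit L.
  At L: go left to F.
    Visit F.
    At F: go left to C.
      C is a leaf — visit C.
    At F: go right to B.
      Visit B.
      At B: no left child.
      At B: go right to V.
        Visit V.
        At V: no left child.
        At V: go right to U.
          U is a leaf — visit U.
  At L: go right to H.
    Visit H.
    At H: go left to D.
      Visit D.
      At D: no left child.
      At D: go right to S.
        S is a leaf — visit S.
    At H: go right to J.
      Visit J.
      At J: no left child.
      At J: go right to P.
        P is a leaf — visit P.
At X: go right to N.
  Visit N.
  At N: go left to G.
    Visit G.
    At G: go left to M.
      Visit M.
      At M: go left to W.
        W is a leaf — visit W.
      At M: no right child.
    At G: no right child.
  At N: go right to Q.
    Q is a leaf — visit Q.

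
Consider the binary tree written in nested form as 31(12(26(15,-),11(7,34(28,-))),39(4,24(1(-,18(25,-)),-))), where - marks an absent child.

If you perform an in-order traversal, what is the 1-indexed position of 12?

3

In-order visits the left subtree, then the node, then the right subtree.
At 31: go left to 12.
  At 12: go left to 26.
    At 26: go left to 15.
      15 is a leaf — visit 15.
    Visit 26.
    At 26: no right child.
  Visit 12.
  At 12: go right to 11.
    At 11: go left to 7.
      7 is a leaf — visit 7.
    Visit 11.
    At 11: go right to 34.
      At 34: go left to 28.
        28 is a leaf — visit 28.
      Visit 34.
      At 34: no right child.
Visit 31.
At 31: go right to 39.
  At 39: go left to 4.
    4 is a leaf — visit 4.
  Visit 39.
  At 39: go right to 24.
    At 24: go left to 1.
      At 1: no left child.
      Visit 1.
      At 1: go right to 18.
        At 18: go left to 25.
          25 is a leaf — visit 25.
        Visit 18.
        At 18: no right child.
    Visit 24.
    At 24: no right child.
Full in-order sequence: 15, 26, 12, 7, 11, 28, 34, 31, 4, 39, 1, 25, 18, 24.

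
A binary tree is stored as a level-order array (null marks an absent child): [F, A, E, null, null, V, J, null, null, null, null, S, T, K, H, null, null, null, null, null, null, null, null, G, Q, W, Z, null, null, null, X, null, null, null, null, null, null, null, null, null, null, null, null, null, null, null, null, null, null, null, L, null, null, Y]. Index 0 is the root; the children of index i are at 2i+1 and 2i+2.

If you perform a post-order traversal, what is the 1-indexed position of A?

Post-order visits the left subtree, then the right subtree, then the node.
At F: go left to A.
  A is a leaf — visit A.
At F: go right to E.
  At E: go left to V.
    At V: go left to S.
      At S: go left to G.
        G is a leaf — visit G.
      At S: go right to Q.
        At Q: no left child.
        At Q: go right to L.
          L is a leaf — visit L.
        Visit Q.
      Visit S.
    At V: go right to T.
      At T: go left to W.
        W is a leaf — visit W.
      At T: go right to Z.
        At Z: go left to Y.
          Y is a leaf — visit Y.
        At Z: no right child.
        Visit Z.
      Visit T.
    Visit V.
  At E: go right to J.
    At J: go left to K.
      K is a leaf — visit K.
    At J: go right to H.
      At H: no left child.
      At H: go right to X.
        X is a leaf — visit X.
      Visit H.
    Visit J.
  Visit E.
Visit F.
Full post-order sequence: A, G, L, Q, S, W, Y, Z, T, V, K, X, H, J, E, F.

1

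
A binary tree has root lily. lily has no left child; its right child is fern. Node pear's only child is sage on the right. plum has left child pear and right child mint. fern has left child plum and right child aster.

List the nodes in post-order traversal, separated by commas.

Post-order visits the left subtree, then the right subtree, then the node.
At lily: no left child.
At lily: go right to fern.
  At fern: go left to plum.
    At plum: go left to pear.
      At pear: no left child.
      At pear: go right to sage.
        sage is a leaf — visit sage.
      Visit pear.
    At plum: go right to mint.
      mint is a leaf — visit mint.
    Visit plum.
  At fern: go right to aster.
    aster is a leaf — visit aster.
  Visit fern.
Visit lily.

sage, pear, mint, plum, aster, fern, lily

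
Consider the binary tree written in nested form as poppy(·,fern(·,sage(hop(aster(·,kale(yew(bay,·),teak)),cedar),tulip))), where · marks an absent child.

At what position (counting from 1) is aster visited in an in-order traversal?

3

In-order visits the left subtree, then the node, then the right subtree.
At poppy: no left child.
Visit poppy.
At poppy: go right to fern.
  At fern: no left child.
  Visit fern.
  At fern: go right to sage.
    At sage: go left to hop.
      At hop: go left to aster.
        At aster: no left child.
        Visit aster.
        At aster: go right to kale.
          At kale: go left to yew.
            At yew: go left to bay.
              bay is a leaf — visit bay.
            Visit yew.
            At yew: no right child.
          Visit kale.
          At kale: go right to teak.
            teak is a leaf — visit teak.
      Visit hop.
      At hop: go right to cedar.
        cedar is a leaf — visit cedar.
    Visit sage.
    At sage: go right to tulip.
      tulip is a leaf — visit tulip.
Full in-order sequence: poppy, fern, aster, bay, yew, kale, teak, hop, cedar, sage, tulip.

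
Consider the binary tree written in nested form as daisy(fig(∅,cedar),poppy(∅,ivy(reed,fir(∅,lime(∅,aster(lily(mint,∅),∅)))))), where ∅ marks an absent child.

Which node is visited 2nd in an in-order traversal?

In-order visits the left subtree, then the node, then the right subtree.
At daisy: go left to fig.
  At fig: no left child.
  Visit fig.
  At fig: go right to cedar.
    cedar is a leaf — visit cedar.
Visit daisy.
At daisy: go right to poppy.
  At poppy: no left child.
  Visit poppy.
  At poppy: go right to ivy.
    At ivy: go left to reed.
      reed is a leaf — visit reed.
    Visit ivy.
    At ivy: go right to fir.
      At fir: no left child.
      Visit fir.
      At fir: go right to lime.
        At lime: no left child.
        Visit lime.
        At lime: go right to aster.
          At aster: go left to lily.
            At lily: go left to mint.
              mint is a leaf — visit mint.
            Visit lily.
            At lily: no right child.
          Visit aster.
          At aster: no right child.
Full in-order sequence: fig, cedar, daisy, poppy, reed, ivy, fir, lime, mint, lily, aster.

cedar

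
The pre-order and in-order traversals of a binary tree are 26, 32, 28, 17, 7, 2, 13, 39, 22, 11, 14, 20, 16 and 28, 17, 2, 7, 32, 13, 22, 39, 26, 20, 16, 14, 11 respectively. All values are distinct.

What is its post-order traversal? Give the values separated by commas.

The first element of pre-order is the root; it splits in-order into left and right subtrees.
Root 26: left subtree has 8 nodes {28, 17, 2, 7, 32, 13, 22, 39}, right has 4 {20, 16, 14, 11}.
  Root 32: left subtree has 4 nodes {28, 17, 2, 7}, right has 3 {13, 22, 39}.
    Root 28: left subtree has 0 nodes { }, right has 3 {17, 2, 7}.
      Root 17: left subtree has 0 nodes { }, right has 2 {2, 7}.
        Root 7: left subtree has 1 node {2}, right has 0 { }.
    Root 13: left subtree has 0 nodes { }, right has 2 {22, 39}.
      Root 39: left subtree has 1 node {22}, right has 0 { }.
  Root 11: left subtree has 3 nodes {20, 16, 14}, right has 0 { }.
    Root 14: left subtree has 2 nodes {20, 16}, right has 0 { }.
      Root 20: left subtree has 0 nodes { }, right has 1 {16}.

2, 7, 17, 28, 22, 39, 13, 32, 16, 20, 14, 11, 26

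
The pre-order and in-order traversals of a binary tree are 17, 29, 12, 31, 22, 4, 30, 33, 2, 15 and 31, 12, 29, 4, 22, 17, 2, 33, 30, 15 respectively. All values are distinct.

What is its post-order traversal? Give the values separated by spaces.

31 12 4 22 29 2 33 15 30 17

The first element of pre-order is the root; it splits in-order into left and right subtrees.
Root 17: left subtree has 5 nodes {31, 12, 29, 4, 22}, right has 4 {2, 33, 30, 15}.
  Root 29: left subtree has 2 nodes {31, 12}, right has 2 {4, 22}.
    Root 12: left subtree has 1 node {31}, right has 0 { }.
    Root 22: left subtree has 1 node {4}, right has 0 { }.
  Root 30: left subtree has 2 nodes {2, 33}, right has 1 {15}.
    Root 33: left subtree has 1 node {2}, right has 0 { }.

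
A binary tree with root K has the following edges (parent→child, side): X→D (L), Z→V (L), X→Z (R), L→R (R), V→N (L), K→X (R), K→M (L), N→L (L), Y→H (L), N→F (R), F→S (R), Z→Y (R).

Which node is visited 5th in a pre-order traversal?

Pre-order visits the node, then its left subtree, then its right subtree.
Visit K.
At K: go left to M.
  M is a leaf — visit M.
At K: go right to X.
  Visit X.
  At X: go left to D.
    D is a leaf — visit D.
  At X: go right to Z.
    Visit Z.
    At Z: go left to V.
      Visit V.
      At V: go left to N.
        Visit N.
        At N: go left to L.
          Visit L.
          At L: no left child.
          At L: go right to R.
            R is a leaf — visit R.
        At N: go right to F.
          Visit F.
          At F: no left child.
          At F: go right to S.
            S is a leaf — visit S.
      At V: no right child.
    At Z: go right to Y.
      Visit Y.
      At Y: go left to H.
        H is a leaf — visit H.
      At Y: no right child.
Full pre-order sequence: K, M, X, D, Z, V, N, L, R, F, S, Y, H.

Z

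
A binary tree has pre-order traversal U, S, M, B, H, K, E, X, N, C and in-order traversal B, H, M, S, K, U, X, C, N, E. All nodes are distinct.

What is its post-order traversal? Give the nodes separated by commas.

H, B, M, K, S, C, N, X, E, U

The first element of pre-order is the root; it splits in-order into left and right subtrees.
Root U: left subtree has 5 nodes {B, H, M, S, K}, right has 4 {X, C, N, E}.
  Root S: left subtree has 3 nodes {B, H, M}, right has 1 {K}.
    Root M: left subtree has 2 nodes {B, H}, right has 0 { }.
      Root B: left subtree has 0 nodes { }, right has 1 {H}.
  Root E: left subtree has 3 nodes {X, C, N}, right has 0 { }.
    Root X: left subtree has 0 nodes { }, right has 2 {C, N}.
      Root N: left subtree has 1 node {C}, right has 0 { }.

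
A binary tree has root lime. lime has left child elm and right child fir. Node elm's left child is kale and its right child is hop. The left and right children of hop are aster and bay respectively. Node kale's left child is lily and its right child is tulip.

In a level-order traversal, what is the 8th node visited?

Level-order visits nodes level by level from the root, left to right within each level.
Level 0: lime
Level 1: elm, fir
Level 2: kale, hop
Level 3: lily, tulip, aster, bay
Full level-order sequence: lime, elm, fir, kale, hop, lily, tulip, aster, bay.

aster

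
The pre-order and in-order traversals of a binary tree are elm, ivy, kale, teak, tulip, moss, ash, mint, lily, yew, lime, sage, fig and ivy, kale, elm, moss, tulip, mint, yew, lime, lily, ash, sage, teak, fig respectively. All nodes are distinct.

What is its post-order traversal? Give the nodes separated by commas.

The first element of pre-order is the root; it splits in-order into left and right subtrees.
Root elm: left subtree has 2 nodes {ivy, kale}, right has 10 {moss, tulip, mint, yew, lime, lily, ash, sage, teak, fig}.
  Root ivy: left subtree has 0 nodes { }, right has 1 {kale}.
  Root teak: left subtree has 8 nodes {moss, tulip, mint, yew, lime, lily, ash, sage}, right has 1 {fig}.
    Root tulip: left subtree has 1 node {moss}, right has 6 {mint, yew, lime, lily, ash, sage}.
      Root ash: left subtree has 4 nodes {mint, yew, lime, lily}, right has 1 {sage}.
        Root mint: left subtree has 0 nodes { }, right has 3 {yew, lime, lily}.
          Root lily: left subtree has 2 nodes {yew, lime}, right has 0 { }.
            Root yew: left subtree has 0 nodes { }, right has 1 {lime}.

kale, ivy, moss, lime, yew, lily, mint, sage, ash, tulip, fig, teak, elm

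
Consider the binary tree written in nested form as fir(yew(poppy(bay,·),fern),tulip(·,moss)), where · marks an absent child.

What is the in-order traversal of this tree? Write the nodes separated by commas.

In-order visits the left subtree, then the node, then the right subtree.
At fir: go left to yew.
  At yew: go left to poppy.
    At poppy: go left to bay.
      bay is a leaf — visit bay.
    Visit poppy.
    At poppy: no right child.
  Visit yew.
  At yew: go right to fern.
    fern is a leaf — visit fern.
Visit fir.
At fir: go right to tulip.
  At tulip: no left child.
  Visit tulip.
  At tulip: go right to moss.
    moss is a leaf — visit moss.

bay, poppy, yew, fern, fir, tulip, moss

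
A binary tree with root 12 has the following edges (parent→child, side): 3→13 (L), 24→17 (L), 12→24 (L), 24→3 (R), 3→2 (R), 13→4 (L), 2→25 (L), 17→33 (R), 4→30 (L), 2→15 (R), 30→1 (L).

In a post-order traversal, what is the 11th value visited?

Post-order visits the left subtree, then the right subtree, then the node.
At 12: go left to 24.
  At 24: go left to 17.
    At 17: no left child.
    At 17: go right to 33.
      33 is a leaf — visit 33.
    Visit 17.
  At 24: go right to 3.
    At 3: go left to 13.
      At 13: go left to 4.
        At 4: go left to 30.
          At 30: go left to 1.
            1 is a leaf — visit 1.
          At 30: no right child.
          Visit 30.
        At 4: no right child.
        Visit 4.
      At 13: no right child.
      Visit 13.
    At 3: go right to 2.
      At 2: go left to 25.
        25 is a leaf — visit 25.
      At 2: go right to 15.
        15 is a leaf — visit 15.
      Visit 2.
    Visit 3.
  Visit 24.
At 12: no right child.
Visit 12.
Full post-order sequence: 33, 17, 1, 30, 4, 13, 25, 15, 2, 3, 24, 12.

24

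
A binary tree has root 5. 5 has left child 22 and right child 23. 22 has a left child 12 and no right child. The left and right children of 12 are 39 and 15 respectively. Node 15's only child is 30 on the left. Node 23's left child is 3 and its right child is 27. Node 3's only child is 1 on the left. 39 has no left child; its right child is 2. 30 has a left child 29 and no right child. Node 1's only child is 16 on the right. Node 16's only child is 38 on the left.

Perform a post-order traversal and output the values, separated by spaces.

Post-order visits the left subtree, then the right subtree, then the node.
At 5: go left to 22.
  At 22: go left to 12.
    At 12: go left to 39.
      At 39: no left child.
      At 39: go right to 2.
        2 is a leaf — visit 2.
      Visit 39.
    At 12: go right to 15.
      At 15: go left to 30.
        At 30: go left to 29.
          29 is a leaf — visit 29.
        At 30: no right child.
        Visit 30.
      At 15: no right child.
      Visit 15.
    Visit 12.
  At 22: no right child.
  Visit 22.
At 5: go right to 23.
  At 23: go left to 3.
    At 3: go left to 1.
      At 1: no left child.
      At 1: go right to 16.
        At 16: go left to 38.
          38 is a leaf — visit 38.
        At 16: no right child.
        Visit 16.
      Visit 1.
    At 3: no right child.
    Visit 3.
  At 23: go right to 27.
    27 is a leaf — visit 27.
  Visit 23.
Visit 5.

2 39 29 30 15 12 22 38 16 1 3 27 23 5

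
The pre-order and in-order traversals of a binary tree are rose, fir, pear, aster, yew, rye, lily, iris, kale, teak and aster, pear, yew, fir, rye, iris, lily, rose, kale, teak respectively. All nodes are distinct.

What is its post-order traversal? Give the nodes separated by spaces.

The first element of pre-order is the root; it splits in-order into left and right subtrees.
Root rose: left subtree has 7 nodes {aster, pear, yew, fir, rye, iris, lily}, right has 2 {kale, teak}.
  Root fir: left subtree has 3 nodes {aster, pear, yew}, right has 3 {rye, iris, lily}.
    Root pear: left subtree has 1 node {aster}, right has 1 {yew}.
    Root rye: left subtree has 0 nodes { }, right has 2 {iris, lily}.
      Root lily: left subtree has 1 node {iris}, right has 0 { }.
  Root kale: left subtree has 0 nodes { }, right has 1 {teak}.

aster yew pear iris lily rye fir teak kale rose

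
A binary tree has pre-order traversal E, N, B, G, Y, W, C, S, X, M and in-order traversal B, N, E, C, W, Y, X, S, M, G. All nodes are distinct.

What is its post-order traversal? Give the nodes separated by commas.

The first element of pre-order is the root; it splits in-order into left and right subtrees.
Root E: left subtree has 2 nodes {B, N}, right has 7 {C, W, Y, X, S, M, G}.
  Root N: left subtree has 1 node {B}, right has 0 { }.
  Root G: left subtree has 6 nodes {C, W, Y, X, S, M}, right has 0 { }.
    Root Y: left subtree has 2 nodes {C, W}, right has 3 {X, S, M}.
      Root W: left subtree has 1 node {C}, right has 0 { }.
      Root S: left subtree has 1 node {X}, right has 1 {M}.

B, N, C, W, X, M, S, Y, G, E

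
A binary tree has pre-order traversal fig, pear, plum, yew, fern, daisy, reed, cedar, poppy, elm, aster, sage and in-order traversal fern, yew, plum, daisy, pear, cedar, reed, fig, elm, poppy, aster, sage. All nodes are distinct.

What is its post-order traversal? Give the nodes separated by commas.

fern, yew, daisy, plum, cedar, reed, pear, elm, sage, aster, poppy, fig

The first element of pre-order is the root; it splits in-order into left and right subtrees.
Root fig: left subtree has 7 nodes {fern, yew, plum, daisy, pear, cedar, reed}, right has 4 {elm, poppy, aster, sage}.
  Root pear: left subtree has 4 nodes {fern, yew, plum, daisy}, right has 2 {cedar, reed}.
    Root plum: left subtree has 2 nodes {fern, yew}, right has 1 {daisy}.
      Root yew: left subtree has 1 node {fern}, right has 0 { }.
    Root reed: left subtree has 1 node {cedar}, right has 0 { }.
  Root poppy: left subtree has 1 node {elm}, right has 2 {aster, sage}.
    Root aster: left subtree has 0 nodes { }, right has 1 {sage}.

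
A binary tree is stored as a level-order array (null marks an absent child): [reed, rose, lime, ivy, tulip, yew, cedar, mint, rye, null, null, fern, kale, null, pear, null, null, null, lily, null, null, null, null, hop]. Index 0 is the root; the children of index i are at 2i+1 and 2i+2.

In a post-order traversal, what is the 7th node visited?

hop

Post-order visits the left subtree, then the right subtree, then the node.
At reed: go left to rose.
  At rose: go left to ivy.
    At ivy: go left to mint.
      mint is a leaf — visit mint.
    At ivy: go right to rye.
      At rye: no left child.
      At rye: go right to lily.
        lily is a leaf — visit lily.
      Visit rye.
    Visit ivy.
  At rose: go right to tulip.
    tulip is a leaf — visit tulip.
  Visit rose.
At reed: go right to lime.
  At lime: go left to yew.
    At yew: go left to fern.
      At fern: go left to hop.
        hop is a leaf — visit hop.
      At fern: no right child.
      Visit fern.
    At yew: go right to kale.
      kale is a leaf — visit kale.
    Visit yew.
  At lime: go right to cedar.
    At cedar: no left child.
    At cedar: go right to pear.
      pear is a leaf — visit pear.
    Visit cedar.
  Visit lime.
Visit reed.
Full post-order sequence: mint, lily, rye, ivy, tulip, rose, hop, fern, kale, yew, pear, cedar, lime, reed.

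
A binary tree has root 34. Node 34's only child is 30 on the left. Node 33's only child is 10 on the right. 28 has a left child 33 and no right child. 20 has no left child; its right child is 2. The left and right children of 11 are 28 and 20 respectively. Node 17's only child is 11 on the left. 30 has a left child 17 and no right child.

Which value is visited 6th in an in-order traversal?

In-order visits the left subtree, then the node, then the right subtree.
At 34: go left to 30.
  At 30: go left to 17.
    At 17: go left to 11.
      At 11: go left to 28.
        At 28: go left to 33.
          At 33: no left child.
          Visit 33.
          At 33: go right to 10.
            10 is a leaf — visit 10.
        Visit 28.
        At 28: no right child.
      Visit 11.
      At 11: go right to 20.
        At 20: no left child.
        Visit 20.
        At 20: go right to 2.
          2 is a leaf — visit 2.
    Visit 17.
    At 17: no right child.
  Visit 30.
  At 30: no right child.
Visit 34.
At 34: no right child.
Full in-order sequence: 33, 10, 28, 11, 20, 2, 17, 30, 34.

2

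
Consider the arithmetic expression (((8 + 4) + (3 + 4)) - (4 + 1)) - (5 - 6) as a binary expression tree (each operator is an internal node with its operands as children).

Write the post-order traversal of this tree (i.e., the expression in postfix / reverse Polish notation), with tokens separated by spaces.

Post-order on an expression tree gives postfix notation: for each operator, emit left operand, right operand, then the operator.

8 4 + 3 4 + + 4 1 + - 5 6 - -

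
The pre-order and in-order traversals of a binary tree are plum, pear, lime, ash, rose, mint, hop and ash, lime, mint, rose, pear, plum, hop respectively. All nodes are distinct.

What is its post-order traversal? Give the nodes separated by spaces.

The first element of pre-order is the root; it splits in-order into left and right subtrees.
Root plum: left subtree has 5 nodes {ash, lime, mint, rose, pear}, right has 1 {hop}.
  Root pear: left subtree has 4 nodes {ash, lime, mint, rose}, right has 0 { }.
    Root lime: left subtree has 1 node {ash}, right has 2 {mint, rose}.
      Root rose: left subtree has 1 node {mint}, right has 0 { }.

ash mint rose lime pear hop plum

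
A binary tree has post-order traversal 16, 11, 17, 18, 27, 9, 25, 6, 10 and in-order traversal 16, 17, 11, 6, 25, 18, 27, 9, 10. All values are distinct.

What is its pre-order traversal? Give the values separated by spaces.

The last element of post-order is the root; it splits in-order into left and right subtrees.
Root 10: left subtree has 8 nodes {16, 17, 11, 6, 25, 18, 27, 9}, right has 0 { }.
  Root 6: left subtree has 3 nodes {16, 17, 11}, right has 4 {25, 18, 27, 9}.
    Root 17: left subtree has 1 node {16}, right has 1 {11}.
    Root 25: left subtree has 0 nodes { }, right has 3 {18, 27, 9}.
      Root 9: left subtree has 2 nodes {18, 27}, right has 0 { }.
        Root 27: left subtree has 1 node {18}, right has 0 { }.

10 6 17 16 11 25 9 27 18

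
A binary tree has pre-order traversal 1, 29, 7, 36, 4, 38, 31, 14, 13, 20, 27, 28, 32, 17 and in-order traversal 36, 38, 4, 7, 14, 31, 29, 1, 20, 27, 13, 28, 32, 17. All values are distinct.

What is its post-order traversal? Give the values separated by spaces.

The first element of pre-order is the root; it splits in-order into left and right subtrees.
Root 1: left subtree has 7 nodes {36, 38, 4, 7, 14, 31, 29}, right has 6 {20, 27, 13, 28, 32, 17}.
  Root 29: left subtree has 6 nodes {36, 38, 4, 7, 14, 31}, right has 0 { }.
    Root 7: left subtree has 3 nodes {36, 38, 4}, right has 2 {14, 31}.
      Root 36: left subtree has 0 nodes { }, right has 2 {38, 4}.
        Root 4: left subtree has 1 node {38}, right has 0 { }.
      Root 31: left subtree has 1 node {14}, right has 0 { }.
  Root 13: left subtree has 2 nodes {20, 27}, right has 3 {28, 32, 17}.
    Root 20: left subtree has 0 nodes { }, right has 1 {27}.
    Root 28: left subtree has 0 nodes { }, right has 2 {32, 17}.
      Root 32: left subtree has 0 nodes { }, right has 1 {17}.

38 4 36 14 31 7 29 27 20 17 32 28 13 1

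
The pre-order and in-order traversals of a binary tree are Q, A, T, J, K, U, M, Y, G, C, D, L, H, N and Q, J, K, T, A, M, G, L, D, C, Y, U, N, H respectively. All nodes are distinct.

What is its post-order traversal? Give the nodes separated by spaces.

K J T L D C G Y M N H U A Q

The first element of pre-order is the root; it splits in-order into left and right subtrees.
Root Q: left subtree has 0 nodes { }, right has 13 {J, K, T, A, M, G, L, D, C, Y, U, N, H}.
  Root A: left subtree has 3 nodes {J, K, T}, right has 9 {M, G, L, D, C, Y, U, N, H}.
    Root T: left subtree has 2 nodes {J, K}, right has 0 { }.
      Root J: left subtree has 0 nodes { }, right has 1 {K}.
    Root U: left subtree has 6 nodes {M, G, L, D, C, Y}, right has 2 {N, H}.
      Root M: left subtree has 0 nodes { }, right has 5 {G, L, D, C, Y}.
        Root Y: left subtree has 4 nodes {G, L, D, C}, right has 0 { }.
          Root G: left subtree has 0 nodes { }, right has 3 {L, D, C}.
            Root C: left subtree has 2 nodes {L, D}, right has 0 { }.
              Root D: left subtree has 1 node {L}, right has 0 { }.
      Root H: left subtree has 1 node {N}, right has 0 { }.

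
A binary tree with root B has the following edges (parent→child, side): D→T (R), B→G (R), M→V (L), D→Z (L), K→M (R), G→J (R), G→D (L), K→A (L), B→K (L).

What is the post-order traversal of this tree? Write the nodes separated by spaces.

Post-order visits the left subtree, then the right subtree, then the node.
At B: go left to K.
  At K: go left to A.
    A is a leaf — visit A.
  At K: go right to M.
    At M: go left to V.
      V is a leaf — visit V.
    At M: no right child.
    Visit M.
  Visit K.
At B: go right to G.
  At G: go left to D.
    At D: go left to Z.
      Z is a leaf — visit Z.
    At D: go right to T.
      T is a leaf — visit T.
    Visit D.
  At G: go right to J.
    J is a leaf — visit J.
  Visit G.
Visit B.

A V M K Z T D J G B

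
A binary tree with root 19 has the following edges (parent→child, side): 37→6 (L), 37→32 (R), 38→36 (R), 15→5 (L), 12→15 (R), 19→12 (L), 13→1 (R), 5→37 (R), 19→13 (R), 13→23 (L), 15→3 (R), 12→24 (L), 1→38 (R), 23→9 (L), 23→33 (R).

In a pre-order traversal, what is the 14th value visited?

Pre-order visits the node, then its left subtree, then its right subtree.
Visit 19.
At 19: go left to 12.
  Visit 12.
  At 12: go left to 24.
    24 is a leaf — visit 24.
  At 12: go right to 15.
    Visit 15.
    At 15: go left to 5.
      Visit 5.
      At 5: no left child.
      At 5: go right to 37.
        Visit 37.
        At 37: go left to 6.
          6 is a leaf — visit 6.
        At 37: go right to 32.
          32 is a leaf — visit 32.
    At 15: go right to 3.
      3 is a leaf — visit 3.
At 19: go right to 13.
  Visit 13.
  At 13: go left to 23.
    Visit 23.
    At 23: go left to 9.
      9 is a leaf — visit 9.
    At 23: go right to 33.
      33 is a leaf — visit 33.
  At 13: go right to 1.
    Visit 1.
    At 1: no left child.
    At 1: go right to 38.
      Visit 38.
      At 38: no left child.
      At 38: go right to 36.
        36 is a leaf — visit 36.
Full pre-order sequence: 19, 12, 24, 15, 5, 37, 6, 32, 3, 13, 23, 9, 33, 1, 38, 36.

1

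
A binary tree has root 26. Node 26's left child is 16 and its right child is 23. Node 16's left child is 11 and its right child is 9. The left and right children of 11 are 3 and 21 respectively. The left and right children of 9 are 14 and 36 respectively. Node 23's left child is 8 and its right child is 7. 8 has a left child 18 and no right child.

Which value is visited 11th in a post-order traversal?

Post-order visits the left subtree, then the right subtree, then the node.
At 26: go left to 16.
  At 16: go left to 11.
    At 11: go left to 3.
      3 is a leaf — visit 3.
    At 11: go right to 21.
      21 is a leaf — visit 21.
    Visit 11.
  At 16: go right to 9.
    At 9: go left to 14.
      14 is a leaf — visit 14.
    At 9: go right to 36.
      36 is a leaf — visit 36.
    Visit 9.
  Visit 16.
At 26: go right to 23.
  At 23: go left to 8.
    At 8: go left to 18.
      18 is a leaf — visit 18.
    At 8: no right child.
    Visit 8.
  At 23: go right to 7.
    7 is a leaf — visit 7.
  Visit 23.
Visit 26.
Full post-order sequence: 3, 21, 11, 14, 36, 9, 16, 18, 8, 7, 23, 26.

23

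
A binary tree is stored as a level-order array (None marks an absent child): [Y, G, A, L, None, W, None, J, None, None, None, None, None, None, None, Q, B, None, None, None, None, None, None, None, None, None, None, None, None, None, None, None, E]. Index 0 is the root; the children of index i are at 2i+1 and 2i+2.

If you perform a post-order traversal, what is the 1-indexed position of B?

3

Post-order visits the left subtree, then the right subtree, then the node.
At Y: go left to G.
  At G: go left to L.
    At L: go left to J.
      At J: go left to Q.
        At Q: no left child.
        At Q: go right to E.
          E is a leaf — visit E.
        Visit Q.
      At J: go right to B.
        B is a leaf — visit B.
      Visit J.
    At L: no right child.
    Visit L.
  At G: no right child.
  Visit G.
At Y: go right to A.
  At A: go left to W.
    W is a leaf — visit W.
  At A: no right child.
  Visit A.
Visit Y.
Full post-order sequence: E, Q, B, J, L, G, W, A, Y.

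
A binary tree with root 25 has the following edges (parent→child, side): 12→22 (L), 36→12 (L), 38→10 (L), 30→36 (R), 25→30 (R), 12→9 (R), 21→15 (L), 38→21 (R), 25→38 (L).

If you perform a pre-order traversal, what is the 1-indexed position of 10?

Pre-order visits the node, then its left subtree, then its right subtree.
Visit 25.
At 25: go left to 38.
  Visit 38.
  At 38: go left to 10.
    10 is a leaf — visit 10.
  At 38: go right to 21.
    Visit 21.
    At 21: go left to 15.
      15 is a leaf — visit 15.
    At 21: no right child.
At 25: go right to 30.
  Visit 30.
  At 30: no left child.
  At 30: go right to 36.
    Visit 36.
    At 36: go left to 12.
      Visit 12.
      At 12: go left to 22.
        22 is a leaf — visit 22.
      At 12: go right to 9.
        9 is a leaf — visit 9.
    At 36: no right child.
Full pre-order sequence: 25, 38, 10, 21, 15, 30, 36, 12, 22, 9.

3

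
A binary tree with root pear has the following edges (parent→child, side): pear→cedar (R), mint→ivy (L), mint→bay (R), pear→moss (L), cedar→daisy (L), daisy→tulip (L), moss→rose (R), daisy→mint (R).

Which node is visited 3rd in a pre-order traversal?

Pre-order visits the node, then its left subtree, then its right subtree.
Visit pear.
At pear: go left to moss.
  Visit moss.
  At moss: no left child.
  At moss: go right to rose.
    rose is a leaf — visit rose.
At pear: go right to cedar.
  Visit cedar.
  At cedar: go left to daisy.
    Visit daisy.
    At daisy: go left to tulip.
      tulip is a leaf — visit tulip.
    At daisy: go right to mint.
      Visit mint.
      At mint: go left to ivy.
        ivy is a leaf — visit ivy.
      At mint: go right to bay.
        bay is a leaf — visit bay.
  At cedar: no right child.
Full pre-order sequence: pear, moss, rose, cedar, daisy, tulip, mint, ivy, bay.

rose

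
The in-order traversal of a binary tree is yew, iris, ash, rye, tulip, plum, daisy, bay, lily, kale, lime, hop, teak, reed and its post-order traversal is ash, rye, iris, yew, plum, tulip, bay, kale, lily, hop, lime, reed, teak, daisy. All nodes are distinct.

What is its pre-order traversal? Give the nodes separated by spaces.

daisy tulip yew iris rye ash plum teak lime lily bay kale hop reed

The last element of post-order is the root; it splits in-order into left and right subtrees.
Root daisy: left subtree has 6 nodes {yew, iris, ash, rye, tulip, plum}, right has 7 {bay, lily, kale, lime, hop, teak, reed}.
  Root tulip: left subtree has 4 nodes {yew, iris, ash, rye}, right has 1 {plum}.
    Root yew: left subtree has 0 nodes { }, right has 3 {iris, ash, rye}.
      Root iris: left subtree has 0 nodes { }, right has 2 {ash, rye}.
        Root rye: left subtree has 1 node {ash}, right has 0 { }.
  Root teak: left subtree has 5 nodes {bay, lily, kale, lime, hop}, right has 1 {reed}.
    Root lime: left subtree has 3 nodes {bay, lily, kale}, right has 1 {hop}.
      Root lily: left subtree has 1 node {bay}, right has 1 {kale}.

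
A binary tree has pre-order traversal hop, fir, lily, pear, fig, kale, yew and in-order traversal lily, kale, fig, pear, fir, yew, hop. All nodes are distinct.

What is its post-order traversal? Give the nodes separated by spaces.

kale fig pear lily yew fir hop

The first element of pre-order is the root; it splits in-order into left and right subtrees.
Root hop: left subtree has 6 nodes {lily, kale, fig, pear, fir, yew}, right has 0 { }.
  Root fir: left subtree has 4 nodes {lily, kale, fig, pear}, right has 1 {yew}.
    Root lily: left subtree has 0 nodes { }, right has 3 {kale, fig, pear}.
      Root pear: left subtree has 2 nodes {kale, fig}, right has 0 { }.
        Root fig: left subtree has 1 node {kale}, right has 0 { }.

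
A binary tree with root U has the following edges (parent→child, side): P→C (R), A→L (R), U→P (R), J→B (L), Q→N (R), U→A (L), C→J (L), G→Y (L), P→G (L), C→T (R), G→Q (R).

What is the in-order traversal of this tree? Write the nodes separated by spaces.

In-order visits the left subtree, then the node, then the right subtree.
At U: go left to A.
  At A: no left child.
  Visit A.
  At A: go right to L.
    L is a leaf — visit L.
Visit U.
At U: go right to P.
  At P: go left to G.
    At G: go left to Y.
      Y is a leaf — visit Y.
    Visit G.
    At G: go right to Q.
      At Q: no left child.
      Visit Q.
      At Q: go right to N.
        N is a leaf — visit N.
  Visit P.
  At P: go right to C.
    At C: go left to J.
      At J: go left to B.
        B is a leaf — visit B.
      Visit J.
      At J: no right child.
    Visit C.
    At C: go right to T.
      T is a leaf — visit T.

A L U Y G Q N P B J C T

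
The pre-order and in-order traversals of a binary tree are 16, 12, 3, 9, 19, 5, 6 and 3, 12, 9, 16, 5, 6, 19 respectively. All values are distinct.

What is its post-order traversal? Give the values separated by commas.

The first element of pre-order is the root; it splits in-order into left and right subtrees.
Root 16: left subtree has 3 nodes {3, 12, 9}, right has 3 {5, 6, 19}.
  Root 12: left subtree has 1 node {3}, right has 1 {9}.
  Root 19: left subtree has 2 nodes {5, 6}, right has 0 { }.
    Root 5: left subtree has 0 nodes { }, right has 1 {6}.

3, 9, 12, 6, 5, 19, 16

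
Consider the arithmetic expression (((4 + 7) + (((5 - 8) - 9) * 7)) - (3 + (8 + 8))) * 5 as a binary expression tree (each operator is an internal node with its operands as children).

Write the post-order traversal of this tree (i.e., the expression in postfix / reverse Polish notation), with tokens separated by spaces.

Post-order on an expression tree gives postfix notation: for each operator, emit left operand, right operand, then the operator.

4 7 + 5 8 - 9 - 7 * + 3 8 8 + + - 5 *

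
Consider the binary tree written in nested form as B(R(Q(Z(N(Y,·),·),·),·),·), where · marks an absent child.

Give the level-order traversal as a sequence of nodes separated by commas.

B, R, Q, Z, N, Y

Level-order visits nodes level by level from the root, left to right within each level.
Level 0: B
Level 1: R
Level 2: Q
Level 3: Z
Level 4: N
Level 5: Y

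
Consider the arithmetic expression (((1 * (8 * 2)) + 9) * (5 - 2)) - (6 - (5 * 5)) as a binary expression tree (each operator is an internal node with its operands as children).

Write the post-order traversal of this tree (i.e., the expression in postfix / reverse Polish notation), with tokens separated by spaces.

1 8 2 * * 9 + 5 2 - * 6 5 5 * - -

Post-order on an expression tree gives postfix notation: for each operator, emit left operand, right operand, then the operator.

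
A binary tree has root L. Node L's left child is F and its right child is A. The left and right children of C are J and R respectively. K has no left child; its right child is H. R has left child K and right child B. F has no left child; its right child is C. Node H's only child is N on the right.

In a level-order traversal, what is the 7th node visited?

K

Level-order visits nodes level by level from the root, left to right within each level.
Level 0: L
Level 1: F, A
Level 2: C
Level 3: J, R
Level 4: K, B
Level 5: H
Level 6: N
Full level-order sequence: L, F, A, C, J, R, K, B, H, N.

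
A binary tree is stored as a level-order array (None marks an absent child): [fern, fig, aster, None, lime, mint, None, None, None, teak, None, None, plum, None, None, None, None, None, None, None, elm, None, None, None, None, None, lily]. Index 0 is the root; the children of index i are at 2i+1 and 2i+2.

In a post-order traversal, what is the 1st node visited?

Post-order visits the left subtree, then the right subtree, then the node.
At fern: go left to fig.
  At fig: no left child.
  At fig: go right to lime.
    At lime: go left to teak.
      At teak: no left child.
      At teak: go right to elm.
        elm is a leaf — visit elm.
      Visit teak.
    At lime: no right child.
    Visit lime.
  Visit fig.
At fern: go right to aster.
  At aster: go left to mint.
    At mint: no left child.
    At mint: go right to plum.
      At plum: no left child.
      At plum: go right to lily.
        lily is a leaf — visit lily.
      Visit plum.
    Visit mint.
  At aster: no right child.
  Visit aster.
Visit fern.
Full post-order sequence: elm, teak, lime, fig, lily, plum, mint, aster, fern.

elm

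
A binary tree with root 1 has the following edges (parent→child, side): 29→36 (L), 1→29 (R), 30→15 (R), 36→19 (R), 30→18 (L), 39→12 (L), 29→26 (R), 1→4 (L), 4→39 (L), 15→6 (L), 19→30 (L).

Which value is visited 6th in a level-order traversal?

Level-order visits nodes level by level from the root, left to right within each level.
Level 0: 1
Level 1: 4, 29
Level 2: 39, 36, 26
Level 3: 12, 19
Level 4: 30
Level 5: 18, 15
Level 6: 6
Full level-order sequence: 1, 4, 29, 39, 36, 26, 12, 19, 30, 18, 15, 6.

26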